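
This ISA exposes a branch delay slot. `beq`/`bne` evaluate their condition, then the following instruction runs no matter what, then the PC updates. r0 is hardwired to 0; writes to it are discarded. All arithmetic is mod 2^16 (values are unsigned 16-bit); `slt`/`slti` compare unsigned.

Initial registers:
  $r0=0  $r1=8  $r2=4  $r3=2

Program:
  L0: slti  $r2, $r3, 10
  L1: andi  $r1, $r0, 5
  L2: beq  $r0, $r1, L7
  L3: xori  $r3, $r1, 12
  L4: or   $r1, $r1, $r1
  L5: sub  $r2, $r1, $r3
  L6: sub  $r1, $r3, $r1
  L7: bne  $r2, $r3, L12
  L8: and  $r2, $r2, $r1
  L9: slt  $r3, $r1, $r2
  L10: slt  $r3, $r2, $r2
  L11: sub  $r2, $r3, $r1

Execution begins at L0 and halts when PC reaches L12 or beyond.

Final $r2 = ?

  step pc=0: slti  $r2, $r3, 10  regs=(0,8,1,2)
  step pc=1: andi  $r1, $r0, 5  regs=(0,0,1,2)
  step pc=2: beq  $r0, $r1, L7  cond=T  regs=(0,0,1,2)
  step pc=3: xori  $r3, $r1, 12  regs=(0,0,1,12)
  step pc=7: bne  $r2, $r3, L12  cond=T  regs=(0,0,1,12)
  step pc=8: and  $r2, $r2, $r1  regs=(0,0,0,12)

0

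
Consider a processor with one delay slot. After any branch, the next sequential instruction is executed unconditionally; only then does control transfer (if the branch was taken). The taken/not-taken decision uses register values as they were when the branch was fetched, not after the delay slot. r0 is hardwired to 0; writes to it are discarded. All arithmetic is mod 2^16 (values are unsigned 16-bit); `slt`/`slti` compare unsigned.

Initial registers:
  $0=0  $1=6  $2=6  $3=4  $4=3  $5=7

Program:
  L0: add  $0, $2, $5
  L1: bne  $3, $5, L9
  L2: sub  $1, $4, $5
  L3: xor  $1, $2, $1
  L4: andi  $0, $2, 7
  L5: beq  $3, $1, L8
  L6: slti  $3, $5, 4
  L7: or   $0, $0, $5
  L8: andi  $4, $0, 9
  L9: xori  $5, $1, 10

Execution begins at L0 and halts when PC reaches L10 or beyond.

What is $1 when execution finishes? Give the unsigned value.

[0] add  $0, $2, $5  →  {$0:0, $1:6, $2:6, $3:4, $4:3, $5:7}
[1] bne  $3, $5, L9  →  {$0:0, $1:6, $2:6, $3:4, $4:3, $5:7}  ⟨branch taken⟩
[2] sub  $1, $4, $5  →  {$0:0, $1:65532, $2:6, $3:4, $4:3, $5:7}
[9] xori  $5, $1, 10  →  {$0:0, $1:65532, $2:6, $3:4, $4:3, $5:65526}

65532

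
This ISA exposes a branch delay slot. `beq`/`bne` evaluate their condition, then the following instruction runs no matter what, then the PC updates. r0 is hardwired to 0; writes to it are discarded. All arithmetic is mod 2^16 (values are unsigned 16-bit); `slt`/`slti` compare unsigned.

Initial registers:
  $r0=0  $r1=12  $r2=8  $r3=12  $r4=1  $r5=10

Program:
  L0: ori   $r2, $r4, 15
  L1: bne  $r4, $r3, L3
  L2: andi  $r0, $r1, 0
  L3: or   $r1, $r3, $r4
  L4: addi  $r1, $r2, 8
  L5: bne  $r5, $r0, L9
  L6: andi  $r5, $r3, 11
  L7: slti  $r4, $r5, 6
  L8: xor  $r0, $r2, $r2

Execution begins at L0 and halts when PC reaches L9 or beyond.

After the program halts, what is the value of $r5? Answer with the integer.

PC=0  ori   $r2, $r4, 15     | $r0=0 $r1=12 $r2=15 $r3=12 $r4=1 $r5=10
PC=1  bne  $r4, $r3, L3      | $r0=0 $r1=12 $r2=15 $r3=12 $r4=1 $r5=10  [TAKEN]
PC=2  andi  $r0, $r1, 0      | $r0=0 $r1=12 $r2=15 $r3=12 $r4=1 $r5=10
PC=3  or   $r1, $r3, $r4     | $r0=0 $r1=13 $r2=15 $r3=12 $r4=1 $r5=10
PC=4  addi  $r1, $r2, 8      | $r0=0 $r1=23 $r2=15 $r3=12 $r4=1 $r5=10
PC=5  bne  $r5, $r0, L9      | $r0=0 $r1=23 $r2=15 $r3=12 $r4=1 $r5=10  [TAKEN]
PC=6  andi  $r5, $r3, 11     | $r0=0 $r1=23 $r2=15 $r3=12 $r4=1 $r5=8

8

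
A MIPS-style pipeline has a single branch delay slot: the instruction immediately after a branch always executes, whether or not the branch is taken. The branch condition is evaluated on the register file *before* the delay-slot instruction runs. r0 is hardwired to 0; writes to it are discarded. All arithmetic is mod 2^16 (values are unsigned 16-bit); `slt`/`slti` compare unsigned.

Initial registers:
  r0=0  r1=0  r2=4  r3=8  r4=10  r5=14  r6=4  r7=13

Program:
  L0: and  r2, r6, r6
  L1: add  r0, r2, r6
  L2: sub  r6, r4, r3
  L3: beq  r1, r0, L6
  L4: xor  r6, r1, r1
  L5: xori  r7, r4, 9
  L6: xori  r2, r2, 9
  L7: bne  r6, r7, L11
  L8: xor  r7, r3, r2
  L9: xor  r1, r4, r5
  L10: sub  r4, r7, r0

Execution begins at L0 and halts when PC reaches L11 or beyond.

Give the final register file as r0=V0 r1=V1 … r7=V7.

PC=0  and  r2, r6, r6        | r0=0 r1=0 r2=4 r3=8 r4=10 r5=14 r6=4 r7=13
PC=1  add  r0, r2, r6        | r0=0 r1=0 r2=4 r3=8 r4=10 r5=14 r6=4 r7=13
PC=2  sub  r6, r4, r3        | r0=0 r1=0 r2=4 r3=8 r4=10 r5=14 r6=2 r7=13
PC=3  beq  r1, r0, L6        | r0=0 r1=0 r2=4 r3=8 r4=10 r5=14 r6=2 r7=13  [TAKEN]
PC=4  xor  r6, r1, r1        | r0=0 r1=0 r2=4 r3=8 r4=10 r5=14 r6=0 r7=13
PC=6  xori  r2, r2, 9        | r0=0 r1=0 r2=13 r3=8 r4=10 r5=14 r6=0 r7=13
PC=7  bne  r6, r7, L11       | r0=0 r1=0 r2=13 r3=8 r4=10 r5=14 r6=0 r7=13  [TAKEN]
PC=8  xor  r7, r3, r2        | r0=0 r1=0 r2=13 r3=8 r4=10 r5=14 r6=0 r7=5

r0=0 r1=0 r2=13 r3=8 r4=10 r5=14 r6=0 r7=5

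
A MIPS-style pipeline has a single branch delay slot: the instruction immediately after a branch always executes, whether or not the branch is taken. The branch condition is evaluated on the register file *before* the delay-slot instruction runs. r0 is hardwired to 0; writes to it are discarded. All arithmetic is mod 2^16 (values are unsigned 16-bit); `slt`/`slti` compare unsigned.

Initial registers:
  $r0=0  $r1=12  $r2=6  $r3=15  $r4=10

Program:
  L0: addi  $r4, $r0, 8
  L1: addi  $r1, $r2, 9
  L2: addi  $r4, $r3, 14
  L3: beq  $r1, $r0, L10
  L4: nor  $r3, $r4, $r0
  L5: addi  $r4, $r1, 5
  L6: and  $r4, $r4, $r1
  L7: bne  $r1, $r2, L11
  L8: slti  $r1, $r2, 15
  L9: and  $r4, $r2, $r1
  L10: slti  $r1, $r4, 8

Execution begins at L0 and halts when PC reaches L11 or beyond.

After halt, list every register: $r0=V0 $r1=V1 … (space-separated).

$r0=0 $r1=1 $r2=6 $r3=65506 $r4=4

[0] addi  $r4, $r0, 8  →  {$r0:0, $r1:12, $r2:6, $r3:15, $r4:8}
[1] addi  $r1, $r2, 9  →  {$r0:0, $r1:15, $r2:6, $r3:15, $r4:8}
[2] addi  $r4, $r3, 14  →  {$r0:0, $r1:15, $r2:6, $r3:15, $r4:29}
[3] beq  $r1, $r0, L10  →  {$r0:0, $r1:15, $r2:6, $r3:15, $r4:29}  ⟨branch fallthrough⟩
[4] nor  $r3, $r4, $r0  →  {$r0:0, $r1:15, $r2:6, $r3:65506, $r4:29}
[5] addi  $r4, $r1, 5  →  {$r0:0, $r1:15, $r2:6, $r3:65506, $r4:20}
[6] and  $r4, $r4, $r1  →  {$r0:0, $r1:15, $r2:6, $r3:65506, $r4:4}
[7] bne  $r1, $r2, L11  →  {$r0:0, $r1:15, $r2:6, $r3:65506, $r4:4}  ⟨branch taken⟩
[8] slti  $r1, $r2, 15  →  {$r0:0, $r1:1, $r2:6, $r3:65506, $r4:4}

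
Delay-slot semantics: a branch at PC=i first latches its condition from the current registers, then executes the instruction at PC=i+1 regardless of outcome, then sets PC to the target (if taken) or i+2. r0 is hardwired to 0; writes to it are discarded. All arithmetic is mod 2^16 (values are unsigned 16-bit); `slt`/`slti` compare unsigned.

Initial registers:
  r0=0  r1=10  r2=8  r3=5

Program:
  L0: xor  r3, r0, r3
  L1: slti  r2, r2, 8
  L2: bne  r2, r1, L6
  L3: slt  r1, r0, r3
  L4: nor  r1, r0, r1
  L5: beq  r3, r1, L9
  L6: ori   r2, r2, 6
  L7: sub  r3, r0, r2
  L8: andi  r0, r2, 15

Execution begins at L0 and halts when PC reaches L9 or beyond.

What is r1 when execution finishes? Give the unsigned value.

  step pc=0: xor  r3, r0, r3  regs=(0,10,8,5)
  step pc=1: slti  r2, r2, 8  regs=(0,10,0,5)
  step pc=2: bne  r2, r1, L6  cond=T  regs=(0,10,0,5)
  step pc=3: slt  r1, r0, r3  regs=(0,1,0,5)
  step pc=6: ori   r2, r2, 6  regs=(0,1,6,5)
  step pc=7: sub  r3, r0, r2  regs=(0,1,6,65530)
  step pc=8: andi  r0, r2, 15  regs=(0,1,6,65530)

1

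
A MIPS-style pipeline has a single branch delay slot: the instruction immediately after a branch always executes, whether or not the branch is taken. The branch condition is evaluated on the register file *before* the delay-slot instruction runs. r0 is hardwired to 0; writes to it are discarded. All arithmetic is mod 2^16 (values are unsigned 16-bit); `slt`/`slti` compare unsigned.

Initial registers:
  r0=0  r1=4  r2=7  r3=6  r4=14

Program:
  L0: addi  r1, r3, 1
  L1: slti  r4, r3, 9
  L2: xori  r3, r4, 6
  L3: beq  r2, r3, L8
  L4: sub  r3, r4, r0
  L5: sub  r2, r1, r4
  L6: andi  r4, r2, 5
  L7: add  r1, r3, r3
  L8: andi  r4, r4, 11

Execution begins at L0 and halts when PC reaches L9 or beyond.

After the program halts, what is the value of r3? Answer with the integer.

1

  step pc=0: addi  r1, r3, 1  regs=(0,7,7,6,14)
  step pc=1: slti  r4, r3, 9  regs=(0,7,7,6,1)
  step pc=2: xori  r3, r4, 6  regs=(0,7,7,7,1)
  step pc=3: beq  r2, r3, L8  cond=T  regs=(0,7,7,7,1)
  step pc=4: sub  r3, r4, r0  regs=(0,7,7,1,1)
  step pc=8: andi  r4, r4, 11  regs=(0,7,7,1,1)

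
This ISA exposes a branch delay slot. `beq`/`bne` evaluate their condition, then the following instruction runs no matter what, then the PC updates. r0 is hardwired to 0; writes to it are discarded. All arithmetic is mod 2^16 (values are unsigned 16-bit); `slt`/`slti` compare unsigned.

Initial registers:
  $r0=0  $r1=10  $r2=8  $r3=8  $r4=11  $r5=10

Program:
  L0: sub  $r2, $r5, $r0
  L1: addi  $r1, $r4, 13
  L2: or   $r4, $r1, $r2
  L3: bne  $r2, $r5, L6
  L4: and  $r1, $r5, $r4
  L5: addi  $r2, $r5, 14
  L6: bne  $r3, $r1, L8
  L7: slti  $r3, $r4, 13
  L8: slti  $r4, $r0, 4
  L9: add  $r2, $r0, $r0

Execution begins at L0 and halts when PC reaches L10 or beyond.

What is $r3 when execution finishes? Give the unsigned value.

[0] sub  $r2, $r5, $r0  →  {$r0:0, $r1:10, $r2:10, $r3:8, $r4:11, $r5:10}
[1] addi  $r1, $r4, 13  →  {$r0:0, $r1:24, $r2:10, $r3:8, $r4:11, $r5:10}
[2] or   $r4, $r1, $r2  →  {$r0:0, $r1:24, $r2:10, $r3:8, $r4:26, $r5:10}
[3] bne  $r2, $r5, L6  →  {$r0:0, $r1:24, $r2:10, $r3:8, $r4:26, $r5:10}  ⟨branch fallthrough⟩
[4] and  $r1, $r5, $r4  →  {$r0:0, $r1:10, $r2:10, $r3:8, $r4:26, $r5:10}
[5] addi  $r2, $r5, 14  →  {$r0:0, $r1:10, $r2:24, $r3:8, $r4:26, $r5:10}
[6] bne  $r3, $r1, L8  →  {$r0:0, $r1:10, $r2:24, $r3:8, $r4:26, $r5:10}  ⟨branch taken⟩
[7] slti  $r3, $r4, 13  →  {$r0:0, $r1:10, $r2:24, $r3:0, $r4:26, $r5:10}
[8] slti  $r4, $r0, 4  →  {$r0:0, $r1:10, $r2:24, $r3:0, $r4:1, $r5:10}
[9] add  $r2, $r0, $r0  →  {$r0:0, $r1:10, $r2:0, $r3:0, $r4:1, $r5:10}

0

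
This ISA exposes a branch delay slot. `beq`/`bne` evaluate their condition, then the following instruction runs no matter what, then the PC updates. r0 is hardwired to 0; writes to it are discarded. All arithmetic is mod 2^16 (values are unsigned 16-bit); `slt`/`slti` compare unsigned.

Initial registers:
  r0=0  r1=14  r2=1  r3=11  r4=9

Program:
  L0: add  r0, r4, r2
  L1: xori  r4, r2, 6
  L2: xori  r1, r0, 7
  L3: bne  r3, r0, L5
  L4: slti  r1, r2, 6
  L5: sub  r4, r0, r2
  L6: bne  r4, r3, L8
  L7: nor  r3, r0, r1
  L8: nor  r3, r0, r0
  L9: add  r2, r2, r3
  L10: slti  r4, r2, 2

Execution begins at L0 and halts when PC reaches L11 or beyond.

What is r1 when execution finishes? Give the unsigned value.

1

[0] add  r0, r4, r2  →  {r0:0, r1:14, r2:1, r3:11, r4:9}
[1] xori  r4, r2, 6  →  {r0:0, r1:14, r2:1, r3:11, r4:7}
[2] xori  r1, r0, 7  →  {r0:0, r1:7, r2:1, r3:11, r4:7}
[3] bne  r3, r0, L5  →  {r0:0, r1:7, r2:1, r3:11, r4:7}  ⟨branch taken⟩
[4] slti  r1, r2, 6  →  {r0:0, r1:1, r2:1, r3:11, r4:7}
[5] sub  r4, r0, r2  →  {r0:0, r1:1, r2:1, r3:11, r4:65535}
[6] bne  r4, r3, L8  →  {r0:0, r1:1, r2:1, r3:11, r4:65535}  ⟨branch taken⟩
[7] nor  r3, r0, r1  →  {r0:0, r1:1, r2:1, r3:65534, r4:65535}
[8] nor  r3, r0, r0  →  {r0:0, r1:1, r2:1, r3:65535, r4:65535}
[9] add  r2, r2, r3  →  {r0:0, r1:1, r2:0, r3:65535, r4:65535}
[10] slti  r4, r2, 2  →  {r0:0, r1:1, r2:0, r3:65535, r4:1}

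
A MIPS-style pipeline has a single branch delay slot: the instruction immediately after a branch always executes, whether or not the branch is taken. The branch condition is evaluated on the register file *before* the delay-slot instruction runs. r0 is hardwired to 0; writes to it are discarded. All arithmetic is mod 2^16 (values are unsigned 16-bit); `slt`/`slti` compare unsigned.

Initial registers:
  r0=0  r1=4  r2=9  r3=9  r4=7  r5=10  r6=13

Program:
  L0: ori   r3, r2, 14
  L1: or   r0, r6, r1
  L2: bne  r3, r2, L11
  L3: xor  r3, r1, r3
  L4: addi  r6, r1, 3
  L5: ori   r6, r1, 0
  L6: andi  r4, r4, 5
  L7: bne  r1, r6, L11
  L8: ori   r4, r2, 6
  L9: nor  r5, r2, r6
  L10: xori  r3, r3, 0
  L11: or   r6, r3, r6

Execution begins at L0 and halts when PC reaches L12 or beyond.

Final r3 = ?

  step pc=0: ori   r3, r2, 14  regs=(0,4,9,15,7,10,13)
  step pc=1: or   r0, r6, r1  regs=(0,4,9,15,7,10,13)
  step pc=2: bne  r3, r2, L11  cond=T  regs=(0,4,9,15,7,10,13)
  step pc=3: xor  r3, r1, r3  regs=(0,4,9,11,7,10,13)
  step pc=11: or   r6, r3, r6  regs=(0,4,9,11,7,10,15)

11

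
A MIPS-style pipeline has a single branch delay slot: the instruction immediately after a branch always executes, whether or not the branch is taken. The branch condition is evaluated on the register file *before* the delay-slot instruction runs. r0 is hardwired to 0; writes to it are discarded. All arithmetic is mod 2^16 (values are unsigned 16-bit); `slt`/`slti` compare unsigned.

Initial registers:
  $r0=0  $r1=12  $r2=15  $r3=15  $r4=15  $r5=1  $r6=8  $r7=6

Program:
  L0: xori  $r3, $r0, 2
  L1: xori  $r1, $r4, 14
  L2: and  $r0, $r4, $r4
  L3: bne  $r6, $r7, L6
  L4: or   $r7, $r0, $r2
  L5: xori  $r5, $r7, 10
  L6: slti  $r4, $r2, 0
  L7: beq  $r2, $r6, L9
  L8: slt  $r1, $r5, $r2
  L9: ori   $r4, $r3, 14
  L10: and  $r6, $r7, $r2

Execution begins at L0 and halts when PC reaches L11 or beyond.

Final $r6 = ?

  step pc=0: xori  $r3, $r0, 2  regs=(0,12,15,2,15,1,8,6)
  step pc=1: xori  $r1, $r4, 14  regs=(0,1,15,2,15,1,8,6)
  step pc=2: and  $r0, $r4, $r4  regs=(0,1,15,2,15,1,8,6)
  step pc=3: bne  $r6, $r7, L6  cond=T  regs=(0,1,15,2,15,1,8,6)
  step pc=4: or   $r7, $r0, $r2  regs=(0,1,15,2,15,1,8,15)
  step pc=6: slti  $r4, $r2, 0  regs=(0,1,15,2,0,1,8,15)
  step pc=7: beq  $r2, $r6, L9  cond=F  regs=(0,1,15,2,0,1,8,15)
  step pc=8: slt  $r1, $r5, $r2  regs=(0,1,15,2,0,1,8,15)
  step pc=9: ori   $r4, $r3, 14  regs=(0,1,15,2,14,1,8,15)
  step pc=10: and  $r6, $r7, $r2  regs=(0,1,15,2,14,1,15,15)

15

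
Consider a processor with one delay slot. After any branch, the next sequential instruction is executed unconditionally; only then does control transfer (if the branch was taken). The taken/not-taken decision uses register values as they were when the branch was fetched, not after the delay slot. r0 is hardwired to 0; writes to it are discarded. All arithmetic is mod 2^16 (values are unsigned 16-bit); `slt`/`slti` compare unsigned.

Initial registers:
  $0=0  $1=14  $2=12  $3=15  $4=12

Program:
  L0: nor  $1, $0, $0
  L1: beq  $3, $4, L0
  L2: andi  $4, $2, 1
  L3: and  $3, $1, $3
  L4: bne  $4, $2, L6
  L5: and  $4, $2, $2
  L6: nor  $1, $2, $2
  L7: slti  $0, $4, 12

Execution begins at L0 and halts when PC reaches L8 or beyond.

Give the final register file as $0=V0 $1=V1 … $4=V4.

PC=0  nor  $1, $0, $0        | $0=0 $1=65535 $2=12 $3=15 $4=12
PC=1  beq  $3, $4, L0        | $0=0 $1=65535 $2=12 $3=15 $4=12  [not taken]
PC=2  andi  $4, $2, 1        | $0=0 $1=65535 $2=12 $3=15 $4=0
PC=3  and  $3, $1, $3        | $0=0 $1=65535 $2=12 $3=15 $4=0
PC=4  bne  $4, $2, L6        | $0=0 $1=65535 $2=12 $3=15 $4=0  [TAKEN]
PC=5  and  $4, $2, $2        | $0=0 $1=65535 $2=12 $3=15 $4=12
PC=6  nor  $1, $2, $2        | $0=0 $1=65523 $2=12 $3=15 $4=12
PC=7  slti  $0, $4, 12       | $0=0 $1=65523 $2=12 $3=15 $4=12

$0=0 $1=65523 $2=12 $3=15 $4=12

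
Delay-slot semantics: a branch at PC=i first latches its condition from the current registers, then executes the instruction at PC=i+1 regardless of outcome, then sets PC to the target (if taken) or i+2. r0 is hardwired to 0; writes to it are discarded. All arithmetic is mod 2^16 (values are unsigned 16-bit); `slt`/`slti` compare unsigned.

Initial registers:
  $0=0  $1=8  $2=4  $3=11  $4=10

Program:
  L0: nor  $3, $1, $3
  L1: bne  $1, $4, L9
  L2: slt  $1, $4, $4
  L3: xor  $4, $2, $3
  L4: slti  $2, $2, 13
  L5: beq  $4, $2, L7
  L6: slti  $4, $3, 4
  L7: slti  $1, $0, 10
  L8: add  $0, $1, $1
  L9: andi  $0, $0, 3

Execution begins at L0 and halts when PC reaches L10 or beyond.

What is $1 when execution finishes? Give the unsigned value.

0

#0 nor  $3, $1, $3 ; 0/8/4/65524/10
#1 bne  $1, $4, L9 ; 0/8/4/65524/10 ; →target
#2 slt  $1, $4, $4 ; 0/0/4/65524/10
#9 andi  $0, $0, 3 ; 0/0/4/65524/10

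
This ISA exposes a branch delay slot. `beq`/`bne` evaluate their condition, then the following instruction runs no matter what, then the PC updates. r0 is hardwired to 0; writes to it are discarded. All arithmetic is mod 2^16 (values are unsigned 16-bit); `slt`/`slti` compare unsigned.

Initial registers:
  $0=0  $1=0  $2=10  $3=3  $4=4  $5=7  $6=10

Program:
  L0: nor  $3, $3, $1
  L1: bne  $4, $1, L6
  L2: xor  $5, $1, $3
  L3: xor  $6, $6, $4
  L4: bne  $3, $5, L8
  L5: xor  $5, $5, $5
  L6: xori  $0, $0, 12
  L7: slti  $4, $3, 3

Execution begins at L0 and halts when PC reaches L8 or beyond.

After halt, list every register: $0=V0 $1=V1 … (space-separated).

  step pc=0: nor  $3, $3, $1  regs=(0,0,10,65532,4,7,10)
  step pc=1: bne  $4, $1, L6  cond=T  regs=(0,0,10,65532,4,7,10)
  step pc=2: xor  $5, $1, $3  regs=(0,0,10,65532,4,65532,10)
  step pc=6: xori  $0, $0, 12  regs=(0,0,10,65532,4,65532,10)
  step pc=7: slti  $4, $3, 3  regs=(0,0,10,65532,0,65532,10)

$0=0 $1=0 $2=10 $3=65532 $4=0 $5=65532 $6=10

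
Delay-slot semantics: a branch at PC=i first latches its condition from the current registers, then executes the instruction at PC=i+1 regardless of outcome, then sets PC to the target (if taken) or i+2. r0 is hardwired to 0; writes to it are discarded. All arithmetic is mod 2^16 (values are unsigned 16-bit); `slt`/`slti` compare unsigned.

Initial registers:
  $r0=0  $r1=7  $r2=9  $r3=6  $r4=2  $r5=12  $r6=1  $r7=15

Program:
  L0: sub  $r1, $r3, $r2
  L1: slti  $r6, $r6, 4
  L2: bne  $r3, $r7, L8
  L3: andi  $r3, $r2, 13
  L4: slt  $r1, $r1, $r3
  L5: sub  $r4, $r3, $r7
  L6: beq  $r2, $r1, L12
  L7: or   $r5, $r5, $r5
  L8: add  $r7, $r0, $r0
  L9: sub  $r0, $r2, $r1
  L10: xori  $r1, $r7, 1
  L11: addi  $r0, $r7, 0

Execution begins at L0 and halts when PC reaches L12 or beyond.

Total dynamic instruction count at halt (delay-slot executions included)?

8

[0] sub  $r1, $r3, $r2  →  {$r0:0, $r1:65533, $r2:9, $r3:6, $r4:2, $r5:12, $r6:1, $r7:15}
[1] slti  $r6, $r6, 4  →  {$r0:0, $r1:65533, $r2:9, $r3:6, $r4:2, $r5:12, $r6:1, $r7:15}
[2] bne  $r3, $r7, L8  →  {$r0:0, $r1:65533, $r2:9, $r3:6, $r4:2, $r5:12, $r6:1, $r7:15}  ⟨branch taken⟩
[3] andi  $r3, $r2, 13  →  {$r0:0, $r1:65533, $r2:9, $r3:9, $r4:2, $r5:12, $r6:1, $r7:15}
[8] add  $r7, $r0, $r0  →  {$r0:0, $r1:65533, $r2:9, $r3:9, $r4:2, $r5:12, $r6:1, $r7:0}
[9] sub  $r0, $r2, $r1  →  {$r0:0, $r1:65533, $r2:9, $r3:9, $r4:2, $r5:12, $r6:1, $r7:0}
[10] xori  $r1, $r7, 1  →  {$r0:0, $r1:1, $r2:9, $r3:9, $r4:2, $r5:12, $r6:1, $r7:0}
[11] addi  $r0, $r7, 0  →  {$r0:0, $r1:1, $r2:9, $r3:9, $r4:2, $r5:12, $r6:1, $r7:0}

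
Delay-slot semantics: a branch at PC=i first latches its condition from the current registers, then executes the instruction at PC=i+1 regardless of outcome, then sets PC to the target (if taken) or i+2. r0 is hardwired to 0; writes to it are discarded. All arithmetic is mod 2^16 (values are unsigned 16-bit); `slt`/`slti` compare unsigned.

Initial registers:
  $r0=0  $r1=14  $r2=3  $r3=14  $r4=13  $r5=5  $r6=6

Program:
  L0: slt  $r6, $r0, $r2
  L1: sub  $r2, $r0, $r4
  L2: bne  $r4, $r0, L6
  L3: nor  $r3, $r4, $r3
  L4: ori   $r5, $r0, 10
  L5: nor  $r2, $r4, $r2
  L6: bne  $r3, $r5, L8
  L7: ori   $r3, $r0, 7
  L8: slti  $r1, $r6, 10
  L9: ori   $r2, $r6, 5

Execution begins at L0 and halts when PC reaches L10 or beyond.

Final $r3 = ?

7

[0] slt  $r6, $r0, $r2  →  {$r0:0, $r1:14, $r2:3, $r3:14, $r4:13, $r5:5, $r6:1}
[1] sub  $r2, $r0, $r4  →  {$r0:0, $r1:14, $r2:65523, $r3:14, $r4:13, $r5:5, $r6:1}
[2] bne  $r4, $r0, L6  →  {$r0:0, $r1:14, $r2:65523, $r3:14, $r4:13, $r5:5, $r6:1}  ⟨branch taken⟩
[3] nor  $r3, $r4, $r3  →  {$r0:0, $r1:14, $r2:65523, $r3:65520, $r4:13, $r5:5, $r6:1}
[6] bne  $r3, $r5, L8  →  {$r0:0, $r1:14, $r2:65523, $r3:65520, $r4:13, $r5:5, $r6:1}  ⟨branch taken⟩
[7] ori   $r3, $r0, 7  →  {$r0:0, $r1:14, $r2:65523, $r3:7, $r4:13, $r5:5, $r6:1}
[8] slti  $r1, $r6, 10  →  {$r0:0, $r1:1, $r2:65523, $r3:7, $r4:13, $r5:5, $r6:1}
[9] ori   $r2, $r6, 5  →  {$r0:0, $r1:1, $r2:5, $r3:7, $r4:13, $r5:5, $r6:1}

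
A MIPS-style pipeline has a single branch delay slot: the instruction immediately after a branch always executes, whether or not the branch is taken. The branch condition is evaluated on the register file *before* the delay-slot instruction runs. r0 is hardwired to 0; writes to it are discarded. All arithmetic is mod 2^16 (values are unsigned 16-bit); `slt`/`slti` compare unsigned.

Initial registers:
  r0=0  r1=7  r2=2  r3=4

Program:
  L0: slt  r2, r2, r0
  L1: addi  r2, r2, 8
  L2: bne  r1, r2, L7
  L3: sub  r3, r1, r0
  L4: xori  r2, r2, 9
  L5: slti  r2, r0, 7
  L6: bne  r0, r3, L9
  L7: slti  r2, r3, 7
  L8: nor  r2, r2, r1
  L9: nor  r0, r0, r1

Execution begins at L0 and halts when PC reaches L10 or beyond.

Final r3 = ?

7

#0 slt  r2, r2, r0 ; 0/7/0/4
#1 addi  r2, r2, 8 ; 0/7/8/4
#2 bne  r1, r2, L7 ; 0/7/8/4 ; →target
#3 sub  r3, r1, r0 ; 0/7/8/7
#7 slti  r2, r3, 7 ; 0/7/0/7
#8 nor  r2, r2, r1 ; 0/7/65528/7
#9 nor  r0, r0, r1 ; 0/7/65528/7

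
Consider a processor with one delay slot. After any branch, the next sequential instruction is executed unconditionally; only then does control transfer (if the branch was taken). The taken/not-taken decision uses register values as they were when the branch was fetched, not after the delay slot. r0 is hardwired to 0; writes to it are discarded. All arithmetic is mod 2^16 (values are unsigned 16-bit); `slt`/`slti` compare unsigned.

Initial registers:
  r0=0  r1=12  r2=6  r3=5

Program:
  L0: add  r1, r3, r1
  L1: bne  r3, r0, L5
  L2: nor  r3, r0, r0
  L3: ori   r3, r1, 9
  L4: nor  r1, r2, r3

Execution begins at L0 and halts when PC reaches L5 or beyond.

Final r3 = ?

65535

[0] add  r1, r3, r1  →  {r0:0, r1:17, r2:6, r3:5}
[1] bne  r3, r0, L5  →  {r0:0, r1:17, r2:6, r3:5}  ⟨branch taken⟩
[2] nor  r3, r0, r0  →  {r0:0, r1:17, r2:6, r3:65535}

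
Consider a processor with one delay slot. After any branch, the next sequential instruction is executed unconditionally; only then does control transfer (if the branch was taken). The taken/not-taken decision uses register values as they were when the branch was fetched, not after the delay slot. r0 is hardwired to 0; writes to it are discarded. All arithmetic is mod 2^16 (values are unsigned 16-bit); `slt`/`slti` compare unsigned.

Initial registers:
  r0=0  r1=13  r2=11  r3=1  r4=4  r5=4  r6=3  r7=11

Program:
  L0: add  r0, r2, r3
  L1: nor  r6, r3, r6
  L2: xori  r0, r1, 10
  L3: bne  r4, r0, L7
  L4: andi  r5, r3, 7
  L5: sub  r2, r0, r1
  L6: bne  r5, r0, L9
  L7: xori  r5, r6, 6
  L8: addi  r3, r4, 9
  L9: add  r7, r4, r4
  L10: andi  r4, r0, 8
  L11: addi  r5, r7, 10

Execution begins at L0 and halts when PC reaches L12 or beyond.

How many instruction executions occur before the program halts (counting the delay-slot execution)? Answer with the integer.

10

  step pc=0: add  r0, r2, r3  regs=(0,13,11,1,4,4,3,11)
  step pc=1: nor  r6, r3, r6  regs=(0,13,11,1,4,4,65532,11)
  step pc=2: xori  r0, r1, 10  regs=(0,13,11,1,4,4,65532,11)
  step pc=3: bne  r4, r0, L7  cond=T  regs=(0,13,11,1,4,4,65532,11)
  step pc=4: andi  r5, r3, 7  regs=(0,13,11,1,4,1,65532,11)
  step pc=7: xori  r5, r6, 6  regs=(0,13,11,1,4,65530,65532,11)
  step pc=8: addi  r3, r4, 9  regs=(0,13,11,13,4,65530,65532,11)
  step pc=9: add  r7, r4, r4  regs=(0,13,11,13,4,65530,65532,8)
  step pc=10: andi  r4, r0, 8  regs=(0,13,11,13,0,65530,65532,8)
  step pc=11: addi  r5, r7, 10  regs=(0,13,11,13,0,18,65532,8)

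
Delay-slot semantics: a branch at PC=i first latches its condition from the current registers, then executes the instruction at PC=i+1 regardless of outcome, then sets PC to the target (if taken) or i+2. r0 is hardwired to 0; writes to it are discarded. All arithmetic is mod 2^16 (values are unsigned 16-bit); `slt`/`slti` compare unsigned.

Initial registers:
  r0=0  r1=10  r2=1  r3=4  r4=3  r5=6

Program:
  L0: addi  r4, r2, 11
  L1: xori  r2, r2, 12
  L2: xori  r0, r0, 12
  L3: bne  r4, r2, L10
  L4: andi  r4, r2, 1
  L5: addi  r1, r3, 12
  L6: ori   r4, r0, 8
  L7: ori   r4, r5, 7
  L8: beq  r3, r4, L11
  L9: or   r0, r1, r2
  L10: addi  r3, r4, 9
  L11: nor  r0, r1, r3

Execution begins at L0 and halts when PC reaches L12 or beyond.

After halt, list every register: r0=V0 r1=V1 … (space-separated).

  step pc=0: addi  r4, r2, 11  regs=(0,10,1,4,12,6)
  step pc=1: xori  r2, r2, 12  regs=(0,10,13,4,12,6)
  step pc=2: xori  r0, r0, 12  regs=(0,10,13,4,12,6)
  step pc=3: bne  r4, r2, L10  cond=T  regs=(0,10,13,4,12,6)
  step pc=4: andi  r4, r2, 1  regs=(0,10,13,4,1,6)
  step pc=10: addi  r3, r4, 9  regs=(0,10,13,10,1,6)
  step pc=11: nor  r0, r1, r3  regs=(0,10,13,10,1,6)

r0=0 r1=10 r2=13 r3=10 r4=1 r5=6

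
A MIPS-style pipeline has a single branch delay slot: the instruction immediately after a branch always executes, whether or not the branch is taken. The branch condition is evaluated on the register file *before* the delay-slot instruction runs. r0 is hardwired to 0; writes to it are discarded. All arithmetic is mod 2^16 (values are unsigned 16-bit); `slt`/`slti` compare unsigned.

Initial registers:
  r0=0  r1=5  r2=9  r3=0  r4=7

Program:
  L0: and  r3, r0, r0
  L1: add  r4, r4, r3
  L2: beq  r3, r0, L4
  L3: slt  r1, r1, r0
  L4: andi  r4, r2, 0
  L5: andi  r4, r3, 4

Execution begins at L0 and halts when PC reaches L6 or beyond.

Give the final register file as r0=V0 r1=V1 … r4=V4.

r0=0 r1=0 r2=9 r3=0 r4=0

#0 and  r3, r0, r0 ; 0/5/9/0/7
#1 add  r4, r4, r3 ; 0/5/9/0/7
#2 beq  r3, r0, L4 ; 0/5/9/0/7 ; →target
#3 slt  r1, r1, r0 ; 0/0/9/0/7
#4 andi  r4, r2, 0 ; 0/0/9/0/0
#5 andi  r4, r3, 4 ; 0/0/9/0/0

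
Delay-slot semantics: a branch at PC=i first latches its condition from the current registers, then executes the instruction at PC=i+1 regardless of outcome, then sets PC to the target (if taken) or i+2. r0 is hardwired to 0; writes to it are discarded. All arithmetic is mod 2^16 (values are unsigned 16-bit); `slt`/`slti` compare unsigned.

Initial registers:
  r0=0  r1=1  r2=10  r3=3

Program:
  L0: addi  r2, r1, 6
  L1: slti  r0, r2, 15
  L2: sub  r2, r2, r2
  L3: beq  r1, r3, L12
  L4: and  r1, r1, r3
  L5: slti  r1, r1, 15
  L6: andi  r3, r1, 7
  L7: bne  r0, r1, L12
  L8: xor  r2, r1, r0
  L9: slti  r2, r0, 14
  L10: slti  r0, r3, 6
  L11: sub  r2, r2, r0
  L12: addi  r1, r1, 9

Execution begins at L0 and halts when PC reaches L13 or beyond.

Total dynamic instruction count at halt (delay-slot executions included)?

10

[0] addi  r2, r1, 6  →  {r0:0, r1:1, r2:7, r3:3}
[1] slti  r0, r2, 15  →  {r0:0, r1:1, r2:7, r3:3}
[2] sub  r2, r2, r2  →  {r0:0, r1:1, r2:0, r3:3}
[3] beq  r1, r3, L12  →  {r0:0, r1:1, r2:0, r3:3}  ⟨branch fallthrough⟩
[4] and  r1, r1, r3  →  {r0:0, r1:1, r2:0, r3:3}
[5] slti  r1, r1, 15  →  {r0:0, r1:1, r2:0, r3:3}
[6] andi  r3, r1, 7  →  {r0:0, r1:1, r2:0, r3:1}
[7] bne  r0, r1, L12  →  {r0:0, r1:1, r2:0, r3:1}  ⟨branch taken⟩
[8] xor  r2, r1, r0  →  {r0:0, r1:1, r2:1, r3:1}
[12] addi  r1, r1, 9  →  {r0:0, r1:10, r2:1, r3:1}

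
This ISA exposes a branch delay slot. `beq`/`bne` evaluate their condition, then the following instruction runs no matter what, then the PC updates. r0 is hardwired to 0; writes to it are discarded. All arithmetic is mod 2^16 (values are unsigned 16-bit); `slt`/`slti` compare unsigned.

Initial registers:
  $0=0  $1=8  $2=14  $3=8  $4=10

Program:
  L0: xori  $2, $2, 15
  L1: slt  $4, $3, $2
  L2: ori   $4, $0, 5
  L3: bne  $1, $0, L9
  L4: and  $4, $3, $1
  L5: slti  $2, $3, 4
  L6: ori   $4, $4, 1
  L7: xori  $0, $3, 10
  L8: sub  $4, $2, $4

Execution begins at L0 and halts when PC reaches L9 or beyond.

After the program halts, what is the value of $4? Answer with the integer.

[0] xori  $2, $2, 15  →  {$0:0, $1:8, $2:1, $3:8, $4:10}
[1] slt  $4, $3, $2  →  {$0:0, $1:8, $2:1, $3:8, $4:0}
[2] ori   $4, $0, 5  →  {$0:0, $1:8, $2:1, $3:8, $4:5}
[3] bne  $1, $0, L9  →  {$0:0, $1:8, $2:1, $3:8, $4:5}  ⟨branch taken⟩
[4] and  $4, $3, $1  →  {$0:0, $1:8, $2:1, $3:8, $4:8}

8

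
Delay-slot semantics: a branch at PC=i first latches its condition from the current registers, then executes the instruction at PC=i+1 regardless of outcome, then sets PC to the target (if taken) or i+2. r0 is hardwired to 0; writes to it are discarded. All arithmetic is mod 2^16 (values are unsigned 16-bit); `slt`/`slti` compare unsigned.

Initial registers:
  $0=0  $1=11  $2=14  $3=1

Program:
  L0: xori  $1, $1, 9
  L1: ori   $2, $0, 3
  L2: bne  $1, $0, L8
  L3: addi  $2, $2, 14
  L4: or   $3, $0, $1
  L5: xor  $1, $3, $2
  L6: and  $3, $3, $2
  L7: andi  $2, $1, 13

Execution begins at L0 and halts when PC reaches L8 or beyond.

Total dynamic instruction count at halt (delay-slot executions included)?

4

#0 xori  $1, $1, 9 ; 0/2/14/1
#1 ori   $2, $0, 3 ; 0/2/3/1
#2 bne  $1, $0, L8 ; 0/2/3/1 ; →target
#3 addi  $2, $2, 14 ; 0/2/17/1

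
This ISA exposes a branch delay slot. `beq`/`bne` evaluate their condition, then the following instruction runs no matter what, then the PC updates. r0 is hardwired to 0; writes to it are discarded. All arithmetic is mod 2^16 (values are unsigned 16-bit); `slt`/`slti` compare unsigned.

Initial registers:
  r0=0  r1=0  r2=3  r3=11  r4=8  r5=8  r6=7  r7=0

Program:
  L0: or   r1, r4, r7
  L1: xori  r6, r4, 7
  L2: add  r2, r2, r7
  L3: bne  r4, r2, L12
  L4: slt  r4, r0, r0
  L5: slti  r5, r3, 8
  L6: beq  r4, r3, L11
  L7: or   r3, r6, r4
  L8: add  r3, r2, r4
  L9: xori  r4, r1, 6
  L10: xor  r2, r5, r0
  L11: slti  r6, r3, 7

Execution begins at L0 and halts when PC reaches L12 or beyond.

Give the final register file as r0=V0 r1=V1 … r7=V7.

#0 or   r1, r4, r7 ; 0/8/3/11/8/8/7/0
#1 xori  r6, r4, 7 ; 0/8/3/11/8/8/15/0
#2 add  r2, r2, r7 ; 0/8/3/11/8/8/15/0
#3 bne  r4, r2, L12 ; 0/8/3/11/8/8/15/0 ; →target
#4 slt  r4, r0, r0 ; 0/8/3/11/0/8/15/0

r0=0 r1=8 r2=3 r3=11 r4=0 r5=8 r6=15 r7=0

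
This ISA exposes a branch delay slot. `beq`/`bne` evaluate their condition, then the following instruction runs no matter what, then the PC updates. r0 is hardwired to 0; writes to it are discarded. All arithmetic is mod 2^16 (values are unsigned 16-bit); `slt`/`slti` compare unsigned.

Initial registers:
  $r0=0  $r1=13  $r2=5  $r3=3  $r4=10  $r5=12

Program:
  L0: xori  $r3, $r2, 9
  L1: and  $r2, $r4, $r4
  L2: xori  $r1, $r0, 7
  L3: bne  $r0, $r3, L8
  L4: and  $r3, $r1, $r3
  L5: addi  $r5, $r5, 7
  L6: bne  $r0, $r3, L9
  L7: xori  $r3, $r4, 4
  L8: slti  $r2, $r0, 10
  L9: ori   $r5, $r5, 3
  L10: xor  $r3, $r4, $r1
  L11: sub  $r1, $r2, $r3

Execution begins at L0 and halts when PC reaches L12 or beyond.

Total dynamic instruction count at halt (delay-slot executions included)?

9

  step pc=0: xori  $r3, $r2, 9  regs=(0,13,5,12,10,12)
  step pc=1: and  $r2, $r4, $r4  regs=(0,13,10,12,10,12)
  step pc=2: xori  $r1, $r0, 7  regs=(0,7,10,12,10,12)
  step pc=3: bne  $r0, $r3, L8  cond=T  regs=(0,7,10,12,10,12)
  step pc=4: and  $r3, $r1, $r3  regs=(0,7,10,4,10,12)
  step pc=8: slti  $r2, $r0, 10  regs=(0,7,1,4,10,12)
  step pc=9: ori   $r5, $r5, 3  regs=(0,7,1,4,10,15)
  step pc=10: xor  $r3, $r4, $r1  regs=(0,7,1,13,10,15)
  step pc=11: sub  $r1, $r2, $r3  regs=(0,65524,1,13,10,15)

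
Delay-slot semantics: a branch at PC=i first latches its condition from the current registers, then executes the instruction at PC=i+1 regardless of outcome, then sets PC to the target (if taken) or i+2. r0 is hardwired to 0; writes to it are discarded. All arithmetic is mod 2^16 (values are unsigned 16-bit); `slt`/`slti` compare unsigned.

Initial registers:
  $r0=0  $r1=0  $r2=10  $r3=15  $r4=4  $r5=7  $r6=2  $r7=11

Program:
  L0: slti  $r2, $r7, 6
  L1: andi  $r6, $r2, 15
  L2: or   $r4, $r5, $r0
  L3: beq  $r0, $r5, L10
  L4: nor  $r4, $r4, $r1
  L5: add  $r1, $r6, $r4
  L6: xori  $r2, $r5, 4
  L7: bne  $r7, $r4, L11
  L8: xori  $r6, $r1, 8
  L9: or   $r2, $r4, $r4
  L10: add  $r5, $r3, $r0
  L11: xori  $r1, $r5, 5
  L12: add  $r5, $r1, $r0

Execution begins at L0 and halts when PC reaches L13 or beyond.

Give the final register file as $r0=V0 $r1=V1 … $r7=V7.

[0] slti  $r2, $r7, 6  →  {$r0:0, $r1:0, $r2:0, $r3:15, $r4:4, $r5:7, $r6:2, $r7:11}
[1] andi  $r6, $r2, 15  →  {$r0:0, $r1:0, $r2:0, $r3:15, $r4:4, $r5:7, $r6:0, $r7:11}
[2] or   $r4, $r5, $r0  →  {$r0:0, $r1:0, $r2:0, $r3:15, $r4:7, $r5:7, $r6:0, $r7:11}
[3] beq  $r0, $r5, L10  →  {$r0:0, $r1:0, $r2:0, $r3:15, $r4:7, $r5:7, $r6:0, $r7:11}  ⟨branch fallthrough⟩
[4] nor  $r4, $r4, $r1  →  {$r0:0, $r1:0, $r2:0, $r3:15, $r4:65528, $r5:7, $r6:0, $r7:11}
[5] add  $r1, $r6, $r4  →  {$r0:0, $r1:65528, $r2:0, $r3:15, $r4:65528, $r5:7, $r6:0, $r7:11}
[6] xori  $r2, $r5, 4  →  {$r0:0, $r1:65528, $r2:3, $r3:15, $r4:65528, $r5:7, $r6:0, $r7:11}
[7] bne  $r7, $r4, L11  →  {$r0:0, $r1:65528, $r2:3, $r3:15, $r4:65528, $r5:7, $r6:0, $r7:11}  ⟨branch taken⟩
[8] xori  $r6, $r1, 8  →  {$r0:0, $r1:65528, $r2:3, $r3:15, $r4:65528, $r5:7, $r6:65520, $r7:11}
[11] xori  $r1, $r5, 5  →  {$r0:0, $r1:2, $r2:3, $r3:15, $r4:65528, $r5:7, $r6:65520, $r7:11}
[12] add  $r5, $r1, $r0  →  {$r0:0, $r1:2, $r2:3, $r3:15, $r4:65528, $r5:2, $r6:65520, $r7:11}

$r0=0 $r1=2 $r2=3 $r3=15 $r4=65528 $r5=2 $r6=65520 $r7=11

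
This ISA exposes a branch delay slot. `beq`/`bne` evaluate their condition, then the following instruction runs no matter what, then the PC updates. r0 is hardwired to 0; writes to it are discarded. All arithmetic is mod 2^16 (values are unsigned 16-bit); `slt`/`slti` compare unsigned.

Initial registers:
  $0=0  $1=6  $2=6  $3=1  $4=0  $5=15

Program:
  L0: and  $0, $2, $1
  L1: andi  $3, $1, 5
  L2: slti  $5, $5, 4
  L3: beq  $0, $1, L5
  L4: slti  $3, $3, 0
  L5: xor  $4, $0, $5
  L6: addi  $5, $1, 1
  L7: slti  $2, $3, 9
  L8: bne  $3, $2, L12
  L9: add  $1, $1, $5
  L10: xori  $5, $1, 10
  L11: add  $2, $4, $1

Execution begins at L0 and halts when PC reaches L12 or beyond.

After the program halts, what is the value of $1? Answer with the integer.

13

  step pc=0: and  $0, $2, $1  regs=(0,6,6,1,0,15)
  step pc=1: andi  $3, $1, 5  regs=(0,6,6,4,0,15)
  step pc=2: slti  $5, $5, 4  regs=(0,6,6,4,0,0)
  step pc=3: beq  $0, $1, L5  cond=F  regs=(0,6,6,4,0,0)
  step pc=4: slti  $3, $3, 0  regs=(0,6,6,0,0,0)
  step pc=5: xor  $4, $0, $5  regs=(0,6,6,0,0,0)
  step pc=6: addi  $5, $1, 1  regs=(0,6,6,0,0,7)
  step pc=7: slti  $2, $3, 9  regs=(0,6,1,0,0,7)
  step pc=8: bne  $3, $2, L12  cond=T  regs=(0,6,1,0,0,7)
  step pc=9: add  $1, $1, $5  regs=(0,13,1,0,0,7)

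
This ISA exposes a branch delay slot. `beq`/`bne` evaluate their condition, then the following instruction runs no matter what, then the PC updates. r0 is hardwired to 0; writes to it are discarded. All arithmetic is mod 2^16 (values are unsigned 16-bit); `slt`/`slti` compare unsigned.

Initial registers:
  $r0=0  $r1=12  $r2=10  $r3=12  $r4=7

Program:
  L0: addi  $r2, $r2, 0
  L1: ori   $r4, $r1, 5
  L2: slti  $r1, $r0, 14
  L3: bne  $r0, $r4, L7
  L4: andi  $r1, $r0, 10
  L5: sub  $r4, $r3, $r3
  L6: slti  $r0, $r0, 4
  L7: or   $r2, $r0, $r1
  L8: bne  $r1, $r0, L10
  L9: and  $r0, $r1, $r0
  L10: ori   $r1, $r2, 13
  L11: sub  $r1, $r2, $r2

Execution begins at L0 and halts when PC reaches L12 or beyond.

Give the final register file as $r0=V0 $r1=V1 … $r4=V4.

#0 addi  $r2, $r2, 0 ; 0/12/10/12/7
#1 ori   $r4, $r1, 5 ; 0/12/10/12/13
#2 slti  $r1, $r0, 14 ; 0/1/10/12/13
#3 bne  $r0, $r4, L7 ; 0/1/10/12/13 ; →target
#4 andi  $r1, $r0, 10 ; 0/0/10/12/13
#7 or   $r2, $r0, $r1 ; 0/0/0/12/13
#8 bne  $r1, $r0, L10 ; 0/0/0/12/13 ; →fallthru
#9 and  $r0, $r1, $r0 ; 0/0/0/12/13
#10 ori   $r1, $r2, 13 ; 0/13/0/12/13
#11 sub  $r1, $r2, $r2 ; 0/0/0/12/13

$r0=0 $r1=0 $r2=0 $r3=12 $r4=13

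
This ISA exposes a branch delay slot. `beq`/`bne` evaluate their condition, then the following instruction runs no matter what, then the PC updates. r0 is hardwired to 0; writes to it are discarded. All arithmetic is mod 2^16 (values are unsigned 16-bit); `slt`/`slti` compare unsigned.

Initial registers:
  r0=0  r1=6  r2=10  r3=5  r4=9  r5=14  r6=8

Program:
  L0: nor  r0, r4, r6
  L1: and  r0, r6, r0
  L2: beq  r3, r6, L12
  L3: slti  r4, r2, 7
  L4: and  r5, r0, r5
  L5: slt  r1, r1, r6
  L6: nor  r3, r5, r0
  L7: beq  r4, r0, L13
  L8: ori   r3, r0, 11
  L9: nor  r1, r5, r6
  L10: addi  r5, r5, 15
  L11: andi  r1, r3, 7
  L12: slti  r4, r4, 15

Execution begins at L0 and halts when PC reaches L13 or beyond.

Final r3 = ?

11

#0 nor  r0, r4, r6 ; 0/6/10/5/9/14/8
#1 and  r0, r6, r0 ; 0/6/10/5/9/14/8
#2 beq  r3, r6, L12 ; 0/6/10/5/9/14/8 ; →fallthru
#3 slti  r4, r2, 7 ; 0/6/10/5/0/14/8
#4 and  r5, r0, r5 ; 0/6/10/5/0/0/8
#5 slt  r1, r1, r6 ; 0/1/10/5/0/0/8
#6 nor  r3, r5, r0 ; 0/1/10/65535/0/0/8
#7 beq  r4, r0, L13 ; 0/1/10/65535/0/0/8 ; →target
#8 ori   r3, r0, 11 ; 0/1/10/11/0/0/8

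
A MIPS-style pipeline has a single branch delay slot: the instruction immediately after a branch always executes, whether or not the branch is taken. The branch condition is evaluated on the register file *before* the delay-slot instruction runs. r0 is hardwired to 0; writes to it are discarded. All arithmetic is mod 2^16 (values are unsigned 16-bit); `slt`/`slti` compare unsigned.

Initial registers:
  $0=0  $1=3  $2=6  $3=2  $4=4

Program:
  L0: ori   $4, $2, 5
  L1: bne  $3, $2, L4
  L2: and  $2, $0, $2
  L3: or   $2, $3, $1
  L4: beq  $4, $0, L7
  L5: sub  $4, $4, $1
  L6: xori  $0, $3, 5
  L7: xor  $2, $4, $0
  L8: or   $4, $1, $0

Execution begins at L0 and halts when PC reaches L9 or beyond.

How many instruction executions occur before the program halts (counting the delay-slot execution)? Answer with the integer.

#0 ori   $4, $2, 5 ; 0/3/6/2/7
#1 bne  $3, $2, L4 ; 0/3/6/2/7 ; →target
#2 and  $2, $0, $2 ; 0/3/0/2/7
#4 beq  $4, $0, L7 ; 0/3/0/2/7 ; →fallthru
#5 sub  $4, $4, $1 ; 0/3/0/2/4
#6 xori  $0, $3, 5 ; 0/3/0/2/4
#7 xor  $2, $4, $0 ; 0/3/4/2/4
#8 or   $4, $1, $0 ; 0/3/4/2/3

8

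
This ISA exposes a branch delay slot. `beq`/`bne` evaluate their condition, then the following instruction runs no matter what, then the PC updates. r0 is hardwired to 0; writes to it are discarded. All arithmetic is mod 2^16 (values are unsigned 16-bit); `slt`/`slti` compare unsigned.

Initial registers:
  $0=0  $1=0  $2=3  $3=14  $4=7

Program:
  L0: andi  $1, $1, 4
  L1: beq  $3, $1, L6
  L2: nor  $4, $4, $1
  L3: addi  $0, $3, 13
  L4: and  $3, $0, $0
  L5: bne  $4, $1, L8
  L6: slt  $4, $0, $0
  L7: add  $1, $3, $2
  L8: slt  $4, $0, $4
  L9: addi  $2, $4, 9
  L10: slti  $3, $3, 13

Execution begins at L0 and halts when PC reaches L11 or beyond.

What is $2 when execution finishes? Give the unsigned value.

[0] andi  $1, $1, 4  →  {$0:0, $1:0, $2:3, $3:14, $4:7}
[1] beq  $3, $1, L6  →  {$0:0, $1:0, $2:3, $3:14, $4:7}  ⟨branch fallthrough⟩
[2] nor  $4, $4, $1  →  {$0:0, $1:0, $2:3, $3:14, $4:65528}
[3] addi  $0, $3, 13  →  {$0:0, $1:0, $2:3, $3:14, $4:65528}
[4] and  $3, $0, $0  →  {$0:0, $1:0, $2:3, $3:0, $4:65528}
[5] bne  $4, $1, L8  →  {$0:0, $1:0, $2:3, $3:0, $4:65528}  ⟨branch taken⟩
[6] slt  $4, $0, $0  →  {$0:0, $1:0, $2:3, $3:0, $4:0}
[8] slt  $4, $0, $4  →  {$0:0, $1:0, $2:3, $3:0, $4:0}
[9] addi  $2, $4, 9  →  {$0:0, $1:0, $2:9, $3:0, $4:0}
[10] slti  $3, $3, 13  →  {$0:0, $1:0, $2:9, $3:1, $4:0}

9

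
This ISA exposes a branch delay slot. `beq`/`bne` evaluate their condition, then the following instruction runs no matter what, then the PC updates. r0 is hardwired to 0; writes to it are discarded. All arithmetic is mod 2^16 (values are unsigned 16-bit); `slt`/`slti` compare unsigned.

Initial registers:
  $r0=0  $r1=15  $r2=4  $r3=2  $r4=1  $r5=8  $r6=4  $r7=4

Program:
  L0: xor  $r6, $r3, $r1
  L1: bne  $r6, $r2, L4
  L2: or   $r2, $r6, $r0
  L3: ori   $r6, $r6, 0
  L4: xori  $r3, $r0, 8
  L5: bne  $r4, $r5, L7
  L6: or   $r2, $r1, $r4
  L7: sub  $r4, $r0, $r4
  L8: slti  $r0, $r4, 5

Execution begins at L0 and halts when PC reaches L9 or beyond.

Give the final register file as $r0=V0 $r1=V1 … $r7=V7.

$r0=0 $r1=15 $r2=15 $r3=8 $r4=65535 $r5=8 $r6=13 $r7=4

PC=0  xor  $r6, $r3, $r1     | $r0=0 $r1=15 $r2=4 $r3=2 $r4=1 $r5=8 $r6=13 $r7=4
PC=1  bne  $r6, $r2, L4      | $r0=0 $r1=15 $r2=4 $r3=2 $r4=1 $r5=8 $r6=13 $r7=4  [TAKEN]
PC=2  or   $r2, $r6, $r0     | $r0=0 $r1=15 $r2=13 $r3=2 $r4=1 $r5=8 $r6=13 $r7=4
PC=4  xori  $r3, $r0, 8      | $r0=0 $r1=15 $r2=13 $r3=8 $r4=1 $r5=8 $r6=13 $r7=4
PC=5  bne  $r4, $r5, L7      | $r0=0 $r1=15 $r2=13 $r3=8 $r4=1 $r5=8 $r6=13 $r7=4  [TAKEN]
PC=6  or   $r2, $r1, $r4     | $r0=0 $r1=15 $r2=15 $r3=8 $r4=1 $r5=8 $r6=13 $r7=4
PC=7  sub  $r4, $r0, $r4     | $r0=0 $r1=15 $r2=15 $r3=8 $r4=65535 $r5=8 $r6=13 $r7=4
PC=8  slti  $r0, $r4, 5      | $r0=0 $r1=15 $r2=15 $r3=8 $r4=65535 $r5=8 $r6=13 $r7=4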